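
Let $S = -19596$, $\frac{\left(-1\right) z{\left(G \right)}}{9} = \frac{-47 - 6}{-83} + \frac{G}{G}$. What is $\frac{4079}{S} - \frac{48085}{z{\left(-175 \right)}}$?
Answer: $\frac{6516976757}{1998792} \approx 3260.5$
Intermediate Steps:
$z{\left(G \right)} = - \frac{1224}{83}$ ($z{\left(G \right)} = - 9 \left(\frac{-47 - 6}{-83} + \frac{G}{G}\right) = - 9 \left(\left(-47 - 6\right) \left(- \frac{1}{83}\right) + 1\right) = - 9 \left(\left(-53\right) \left(- \frac{1}{83}\right) + 1\right) = - 9 \left(\frac{53}{83} + 1\right) = \left(-9\right) \frac{136}{83} = - \frac{1224}{83}$)
$\frac{4079}{S} - \frac{48085}{z{\left(-175 \right)}} = \frac{4079}{-19596} - \frac{48085}{- \frac{1224}{83}} = 4079 \left(- \frac{1}{19596}\right) - - \frac{3991055}{1224} = - \frac{4079}{19596} + \frac{3991055}{1224} = \frac{6516976757}{1998792}$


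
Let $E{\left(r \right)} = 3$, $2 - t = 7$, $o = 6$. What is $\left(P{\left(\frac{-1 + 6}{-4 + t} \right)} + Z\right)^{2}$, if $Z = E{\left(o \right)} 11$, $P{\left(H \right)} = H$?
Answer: $\frac{85264}{81} \approx 1052.6$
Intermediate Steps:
$t = -5$ ($t = 2 - 7 = -5$)
$Z = 33$ ($Z = 3 \cdot 11 = 33$)
$\left(P{\left(\frac{-1 + 6}{-4 + t} \right)} + Z\right)^{2} = \left(\frac{-1 + 6}{-4 - 5} + 33\right)^{2} = \left(\frac{5}{-9} + 33\right)^{2} = \left(5 \left(- \frac{1}{9}\right) + 33\right)^{2} = \left(- \frac{5}{9} + 33\right)^{2} = \left(\frac{292}{9}\right)^{2} = \frac{85264}{81}$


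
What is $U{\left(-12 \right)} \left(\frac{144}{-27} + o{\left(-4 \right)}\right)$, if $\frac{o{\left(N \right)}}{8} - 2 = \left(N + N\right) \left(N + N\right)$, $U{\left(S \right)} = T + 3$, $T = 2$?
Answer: $\frac{7840}{3} \approx 2613.3$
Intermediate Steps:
$U{\left(S \right)} = 5$ ($U{\left(S \right)} = 2 + 3 = 5$)
$o{\left(N \right)} = 16 + 32 N^{2}$ ($o{\left(N \right)} = 16 + 8 \left(N + N\right) \left(N + N\right) = 16 + 8 \cdot 2 N 2 N = 16 + 8 \cdot 4 N^{2} = 16 + 32 N^{2}$)
$U{\left(-12 \right)} \left(\frac{144}{-27} + o{\left(-4 \right)}\right) = 5 \left(\frac{144}{-27} + \left(16 + 32 \left(-4\right)^{2}\right)\right) = 5 \left(144 \left(- \frac{1}{27}\right) + \left(16 + 32 \cdot 16\right)\right) = 5 \left(- \frac{16}{3} + \left(16 + 512\right)\right) = 5 \left(- \frac{16}{3} + 528\right) = 5 \cdot \frac{1568}{3} = \frac{7840}{3}$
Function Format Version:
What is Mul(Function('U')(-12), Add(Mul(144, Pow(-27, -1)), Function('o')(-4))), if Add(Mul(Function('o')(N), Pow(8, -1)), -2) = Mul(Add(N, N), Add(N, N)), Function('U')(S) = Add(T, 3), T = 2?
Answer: Rational(7840, 3) ≈ 2613.3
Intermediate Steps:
Function('U')(S) = 5 (Function('U')(S) = Add(2, 3) = 5)
Function('o')(N) = Add(16, Mul(32, Pow(N, 2))) (Function('o')(N) = Add(16, Mul(8, Mul(Add(N, N), Add(N, N)))) = Add(16, Mul(8, Mul(Mul(2, N), Mul(2, N)))) = Add(16, Mul(8, Mul(4, Pow(N, 2)))) = Add(16, Mul(32, Pow(N, 2))))
Mul(Function('U')(-12), Add(Mul(144, Pow(-27, -1)), Function('o')(-4))) = Mul(5, Add(Mul(144, Pow(-27, -1)), Add(16, Mul(32, Pow(-4, 2))))) = Mul(5, Add(Mul(144, Rational(-1, 27)), Add(16, Mul(32, 16)))) = Mul(5, Add(Rational(-16, 3), Add(16, 512))) = Mul(5, Add(Rational(-16, 3), 528)) = Mul(5, Rational(1568, 3)) = Rational(7840, 3)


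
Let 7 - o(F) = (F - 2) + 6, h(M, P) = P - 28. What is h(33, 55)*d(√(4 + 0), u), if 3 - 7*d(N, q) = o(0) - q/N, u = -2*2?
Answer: -54/7 ≈ -7.7143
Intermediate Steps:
u = -4
h(M, P) = -28 + P
o(F) = 3 - F (o(F) = 7 - ((F - 2) + 6) = 7 - ((-2 + F) + 6) = 7 - (4 + F) = 7 + (-4 - F) = 3 - F)
d(N, q) = q/(7*N) (d(N, q) = 3/7 - ((3 - 1*0) - q/N)/7 = 3/7 - ((3 + 0) - q/N)/7 = 3/7 - (3 - q/N)/7 = 3/7 + (-3/7 + q/(7*N)) = q/(7*N))
h(33, 55)*d(√(4 + 0), u) = (-28 + 55)*((⅐)*(-4)/√(4 + 0)) = 27*((⅐)*(-4)/√4) = 27*((⅐)*(-4)/2) = 27*((⅐)*(-4)*(½)) = 27*(-2/7) = -54/7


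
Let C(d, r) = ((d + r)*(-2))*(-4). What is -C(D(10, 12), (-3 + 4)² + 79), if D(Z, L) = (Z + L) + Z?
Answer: -896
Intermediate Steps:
D(Z, L) = L + 2*Z (D(Z, L) = (L + Z) + Z = L + 2*Z)
C(d, r) = 8*d + 8*r (C(d, r) = (-2*d - 2*r)*(-4) = 8*d + 8*r)
-C(D(10, 12), (-3 + 4)² + 79) = -(8*(12 + 2*10) + 8*((-3 + 4)² + 79)) = -(8*(12 + 20) + 8*(1² + 79)) = -(8*32 + 8*(1 + 79)) = -(256 + 8*80) = -(256 + 640) = -1*896 = -896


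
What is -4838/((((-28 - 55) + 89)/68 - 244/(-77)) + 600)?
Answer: -12665884/1579327 ≈ -8.0198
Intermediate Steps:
-4838/((((-28 - 55) + 89)/68 - 244/(-77)) + 600) = -4838/(((-83 + 89)*(1/68) - 244*(-1/77)) + 600) = -4838/((6*(1/68) + 244/77) + 600) = -4838/((3/34 + 244/77) + 600) = -4838/(8527/2618 + 600) = -4838/(1579327/2618) = (2618/1579327)*(-4838) = -12665884/1579327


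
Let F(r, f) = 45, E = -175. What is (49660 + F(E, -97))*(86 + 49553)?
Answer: 2467306495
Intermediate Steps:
(49660 + F(E, -97))*(86 + 49553) = (49660 + 45)*(86 + 49553) = 49705*49639 = 2467306495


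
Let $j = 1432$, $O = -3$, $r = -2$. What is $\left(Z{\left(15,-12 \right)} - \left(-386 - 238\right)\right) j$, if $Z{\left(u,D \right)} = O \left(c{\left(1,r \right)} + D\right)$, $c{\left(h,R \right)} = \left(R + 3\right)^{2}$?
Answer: $940824$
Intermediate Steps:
$c{\left(h,R \right)} = \left(3 + R\right)^{2}$
$Z{\left(u,D \right)} = -3 - 3 D$ ($Z{\left(u,D \right)} = - 3 \left(\left(3 - 2\right)^{2} + D\right) = - 3 \left(1^{2} + D\right) = - 3 \left(1 + D\right) = -3 - 3 D$)
$\left(Z{\left(15,-12 \right)} - \left(-386 - 238\right)\right) j = \left(\left(-3 - -36\right) - \left(-386 - 238\right)\right) 1432 = \left(\left(-3 + 36\right) - \left(-386 - 238\right)\right) 1432 = \left(33 - -624\right) 1432 = \left(33 + 624\right) 1432 = 657 \cdot 1432 = 940824$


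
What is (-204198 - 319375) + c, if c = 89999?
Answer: -433574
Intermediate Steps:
(-204198 - 319375) + c = (-204198 - 319375) + 89999 = -523573 + 89999 = -433574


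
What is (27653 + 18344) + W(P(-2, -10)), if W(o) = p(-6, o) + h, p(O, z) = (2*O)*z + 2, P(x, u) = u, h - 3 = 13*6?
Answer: 46200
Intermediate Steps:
h = 81 (h = 3 + 13*6 = 3 + 78 = 81)
p(O, z) = 2 + 2*O*z (p(O, z) = 2*O*z + 2 = 2 + 2*O*z)
W(o) = 83 - 12*o (W(o) = (2 + 2*(-6)*o) + 81 = (2 - 12*o) + 81 = 83 - 12*o)
(27653 + 18344) + W(P(-2, -10)) = (27653 + 18344) + (83 - 12*(-10)) = 45997 + (83 + 120) = 45997 + 203 = 46200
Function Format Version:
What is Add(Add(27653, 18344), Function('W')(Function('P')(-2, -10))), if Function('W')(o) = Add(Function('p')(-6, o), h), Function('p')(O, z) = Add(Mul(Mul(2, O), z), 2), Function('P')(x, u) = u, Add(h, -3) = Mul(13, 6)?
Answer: 46200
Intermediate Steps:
h = 81 (h = Add(3, Mul(13, 6)) = Add(3, 78) = 81)
Function('p')(O, z) = Add(2, Mul(2, O, z)) (Function('p')(O, z) = Add(Mul(2, O, z), 2) = Add(2, Mul(2, O, z)))
Function('W')(o) = Add(83, Mul(-12, o)) (Function('W')(o) = Add(Add(2, Mul(2, -6, o)), 81) = Add(Add(2, Mul(-12, o)), 81) = Add(83, Mul(-12, o)))
Add(Add(27653, 18344), Function('W')(Function('P')(-2, -10))) = Add(Add(27653, 18344), Add(83, Mul(-12, -10))) = Add(45997, Add(83, 120)) = Add(45997, 203) = 46200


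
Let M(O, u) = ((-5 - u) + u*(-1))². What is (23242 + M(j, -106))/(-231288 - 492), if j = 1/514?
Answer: -66091/231780 ≈ -0.28515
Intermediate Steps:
j = 1/514 ≈ 0.0019455
M(O, u) = (-5 - 2*u)² (M(O, u) = ((-5 - u) - u)² = (-5 - 2*u)²)
(23242 + M(j, -106))/(-231288 - 492) = (23242 + (5 + 2*(-106))²)/(-231288 - 492) = (23242 + (5 - 212)²)/(-231780) = (23242 + (-207)²)*(-1/231780) = (23242 + 42849)*(-1/231780) = 66091*(-1/231780) = -66091/231780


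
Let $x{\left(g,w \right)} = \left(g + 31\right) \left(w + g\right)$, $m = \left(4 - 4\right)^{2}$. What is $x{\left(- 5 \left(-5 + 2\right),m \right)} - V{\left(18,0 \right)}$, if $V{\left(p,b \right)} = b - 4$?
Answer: $694$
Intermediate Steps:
$V{\left(p,b \right)} = -4 + b$
$m = 0$ ($m = 0^{2} = 0$)
$x{\left(g,w \right)} = \left(31 + g\right) \left(g + w\right)$
$x{\left(- 5 \left(-5 + 2\right),m \right)} - V{\left(18,0 \right)} = \left(\left(- 5 \left(-5 + 2\right)\right)^{2} + 31 \left(- 5 \left(-5 + 2\right)\right) + 31 \cdot 0 + - 5 \left(-5 + 2\right) 0\right) - \left(-4 + 0\right) = \left(\left(\left(-5\right) \left(-3\right)\right)^{2} + 31 \left(\left(-5\right) \left(-3\right)\right) + 0 + \left(-5\right) \left(-3\right) 0\right) - -4 = \left(15^{2} + 31 \cdot 15 + 0 + 15 \cdot 0\right) + 4 = \left(225 + 465 + 0 + 0\right) + 4 = 690 + 4 = 694$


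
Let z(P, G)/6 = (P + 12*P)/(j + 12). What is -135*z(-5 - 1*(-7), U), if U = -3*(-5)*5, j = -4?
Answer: -5265/2 ≈ -2632.5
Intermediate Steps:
U = 75 (U = 15*5 = 75)
z(P, G) = 39*P/4 (z(P, G) = 6*((P + 12*P)/(-4 + 12)) = 6*((13*P)/8) = 6*((13*P)*(⅛)) = 6*(13*P/8) = 39*P/4)
-135*z(-5 - 1*(-7), U) = -5265*(-5 - 1*(-7))/4 = -5265*(-5 + 7)/4 = -5265*2/4 = -135*39/2 = -5265/2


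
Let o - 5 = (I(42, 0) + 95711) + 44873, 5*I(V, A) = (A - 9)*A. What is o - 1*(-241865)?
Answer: 382454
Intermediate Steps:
I(V, A) = A*(-9 + A)/5 (I(V, A) = ((A - 9)*A)/5 = ((-9 + A)*A)/5 = (A*(-9 + A))/5 = A*(-9 + A)/5)
o = 140589 (o = 5 + (((⅕)*0*(-9 + 0) + 95711) + 44873) = 5 + (((⅕)*0*(-9) + 95711) + 44873) = 5 + ((0 + 95711) + 44873) = 5 + (95711 + 44873) = 5 + 140584 = 140589)
o - 1*(-241865) = 140589 - 1*(-241865) = 140589 + 241865 = 382454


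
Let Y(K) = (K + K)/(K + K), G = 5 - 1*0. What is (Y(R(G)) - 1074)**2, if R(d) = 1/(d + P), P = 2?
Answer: 1151329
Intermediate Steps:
G = 5 (G = 5 + 0 = 5)
R(d) = 1/(2 + d) (R(d) = 1/(d + 2) = 1/(2 + d))
Y(K) = 1 (Y(K) = (2*K)/((2*K)) = (2*K)*(1/(2*K)) = 1)
(Y(R(G)) - 1074)**2 = (1 - 1074)**2 = (-1073)**2 = 1151329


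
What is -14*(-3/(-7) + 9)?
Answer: -132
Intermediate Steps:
-14*(-3/(-7) + 9) = -14*(-3*(-⅐) + 9) = -14*(3/7 + 9) = -14*66/7 = -132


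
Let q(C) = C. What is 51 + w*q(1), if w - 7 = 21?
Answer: 79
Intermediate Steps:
w = 28 (w = 7 + 21 = 28)
51 + w*q(1) = 51 + 28*1 = 51 + 28 = 79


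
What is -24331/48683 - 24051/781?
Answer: -1189877344/38021423 ≈ -31.295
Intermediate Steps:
-24331/48683 - 24051/781 = -1189877344/38021423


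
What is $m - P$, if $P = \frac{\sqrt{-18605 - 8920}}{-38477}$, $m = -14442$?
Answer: $-14442 + \frac{5 i \sqrt{1101}}{38477} \approx -14442.0 + 0.0043118 i$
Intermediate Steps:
$P = - \frac{5 i \sqrt{1101}}{38477}$ ($P = \sqrt{-27525} \left(- \frac{1}{38477}\right) = 5 i \sqrt{1101} \left(- \frac{1}{38477}\right) = - \frac{5 i \sqrt{1101}}{38477} \approx - 0.0043118 i$)
$m - P = -14442 - - \frac{5 i \sqrt{1101}}{38477} = -14442 + \frac{5 i \sqrt{1101}}{38477}$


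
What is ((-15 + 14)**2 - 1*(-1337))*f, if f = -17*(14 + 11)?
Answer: -568650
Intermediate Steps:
f = -425 (f = -17*25 = -425)
((-15 + 14)**2 - 1*(-1337))*f = ((-15 + 14)**2 - 1*(-1337))*(-425) = ((-1)**2 + 1337)*(-425) = (1 + 1337)*(-425) = 1338*(-425) = -568650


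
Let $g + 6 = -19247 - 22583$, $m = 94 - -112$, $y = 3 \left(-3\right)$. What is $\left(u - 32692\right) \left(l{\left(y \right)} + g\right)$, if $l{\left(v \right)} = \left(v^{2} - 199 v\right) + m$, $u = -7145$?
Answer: $1583839446$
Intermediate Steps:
$y = -9$
$m = 206$ ($m = 94 + 112 = 206$)
$l{\left(v \right)} = 206 + v^{2} - 199 v$ ($l{\left(v \right)} = \left(v^{2} - 199 v\right) + 206 = 206 + v^{2} - 199 v$)
$g = -41836$ ($g = -6 - 41830 = -41836$)
$\left(u - 32692\right) \left(l{\left(y \right)} + g\right) = \left(-7145 - 32692\right) \left(\left(206 + \left(-9\right)^{2} - -1791\right) - 41836\right) = - 39837 \left(\left(206 + 81 + 1791\right) - 41836\right) = - 39837 \left(2078 - 41836\right) = \left(-39837\right) \left(-39758\right) = 1583839446$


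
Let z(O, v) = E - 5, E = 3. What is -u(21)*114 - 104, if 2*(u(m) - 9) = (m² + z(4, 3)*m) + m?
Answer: -25070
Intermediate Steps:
z(O, v) = -2 (z(O, v) = 3 - 5 = -2)
u(m) = 9 + m²/2 - m/2 (u(m) = 9 + ((m² - 2*m) + m)/2 = 9 + (m² - m)/2 = 9 + (m²/2 - m/2) = 9 + m²/2 - m/2)
-u(21)*114 - 104 = -(9 + (½)*21² - ½*21)*114 - 104 = -(9 + (½)*441 - 21/2)*114 - 104 = -(9 + 441/2 - 21/2)*114 - 104 = -1*219*114 - 104 = -219*114 - 104 = -24966 - 104 = -25070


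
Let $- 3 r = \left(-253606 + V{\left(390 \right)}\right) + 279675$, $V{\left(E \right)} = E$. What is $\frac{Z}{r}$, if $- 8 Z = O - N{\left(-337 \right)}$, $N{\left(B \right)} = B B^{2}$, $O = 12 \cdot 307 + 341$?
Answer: $\frac{57415167}{105836} \approx 542.49$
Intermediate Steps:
$O = 4025$ ($O = 3684 + 341 = 4025$)
$N{\left(B \right)} = B^{3}$
$r = - \frac{26459}{3}$ ($r = - \frac{\left(-253606 + 390\right) + 279675}{3} = - \frac{-253216 + 279675}{3} = \left(- \frac{1}{3}\right) 26459 = - \frac{26459}{3} \approx -8819.7$)
$Z = - \frac{19138389}{4}$ ($Z = - \frac{4025 - \left(-337\right)^{3}}{8} = - \frac{4025 - -38272753}{8} = - \frac{4025 + 38272753}{8} = \left(- \frac{1}{8}\right) 38276778 = - \frac{19138389}{4} \approx -4.7846 \cdot 10^{6}$)
$\frac{Z}{r} = - \frac{19138389}{4 \left(- \frac{26459}{3}\right)} = \left(- \frac{19138389}{4}\right) \left(- \frac{3}{26459}\right) = \frac{57415167}{105836}$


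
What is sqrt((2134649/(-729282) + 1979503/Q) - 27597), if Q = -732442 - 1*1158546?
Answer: 13*I*sqrt(160435651809091920360315)/31342352514 ≈ 166.14*I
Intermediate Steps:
Q = -1890988 (Q = -732442 - 1158546 = -1890988)
sqrt((2134649/(-729282) + 1979503/Q) - 27597) = sqrt((2134649/(-729282) + 1979503/(-1890988)) - 27597) = sqrt((2134649*(-1/729282) + 1979503*(-1/1890988)) - 27597) = sqrt((-2134649/729282 - 1979503/1890988) - 27597) = sqrt(-2740105775029/689531755308 - 27597) = sqrt(-19031747957009905/689531755308) = 13*I*sqrt(160435651809091920360315)/31342352514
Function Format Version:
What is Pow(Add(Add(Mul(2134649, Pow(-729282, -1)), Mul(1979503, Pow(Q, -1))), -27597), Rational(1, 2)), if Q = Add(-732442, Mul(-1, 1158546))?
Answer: Mul(Rational(13, 31342352514), I, Pow(160435651809091920360315, Rational(1, 2))) ≈ Mul(166.14, I)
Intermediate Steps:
Q = -1890988 (Q = Add(-732442, -1158546) = -1890988)
Pow(Add(Add(Mul(2134649, Pow(-729282, -1)), Mul(1979503, Pow(Q, -1))), -27597), Rational(1, 2)) = Pow(Add(Add(Mul(2134649, Pow(-729282, -1)), Mul(1979503, Pow(-1890988, -1))), -27597), Rational(1, 2)) = Pow(Add(Add(Mul(2134649, Rational(-1, 729282)), Mul(1979503, Rational(-1, 1890988))), -27597), Rational(1, 2)) = Pow(Add(Add(Rational(-2134649, 729282), Rational(-1979503, 1890988)), -27597), Rational(1, 2)) = Pow(Add(Rational(-2740105775029, 689531755308), -27597), Rational(1, 2)) = Pow(Rational(-19031747957009905, 689531755308), Rational(1, 2)) = Mul(Rational(13, 31342352514), I, Pow(160435651809091920360315, Rational(1, 2)))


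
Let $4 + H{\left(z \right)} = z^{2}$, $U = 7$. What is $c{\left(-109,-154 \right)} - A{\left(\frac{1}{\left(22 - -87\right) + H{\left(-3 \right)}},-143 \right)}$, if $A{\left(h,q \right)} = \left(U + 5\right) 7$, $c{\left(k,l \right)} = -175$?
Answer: $-259$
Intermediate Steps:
$H{\left(z \right)} = -4 + z^{2}$
$A{\left(h,q \right)} = 84$ ($A{\left(h,q \right)} = \left(7 + 5\right) 7 = 12 \cdot 7 = 84$)
$c{\left(-109,-154 \right)} - A{\left(\frac{1}{\left(22 - -87\right) + H{\left(-3 \right)}},-143 \right)} = -175 - 84 = -259$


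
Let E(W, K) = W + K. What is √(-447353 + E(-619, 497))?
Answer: 5*I*√17899 ≈ 668.94*I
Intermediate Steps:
E(W, K) = K + W
√(-447353 + E(-619, 497)) = √(-447353 + (497 - 619)) = √(-447353 - 122) = √(-447475) = 5*I*√17899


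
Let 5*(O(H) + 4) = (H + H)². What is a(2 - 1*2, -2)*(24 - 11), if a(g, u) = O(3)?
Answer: 208/5 ≈ 41.600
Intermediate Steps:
O(H) = -4 + 4*H²/5 (O(H) = -4 + (H + H)²/5 = -4 + (2*H)²/5 = -4 + (4*H²)/5 = -4 + 4*H²/5)
a(g, u) = 16/5 (a(g, u) = -4 + (⅘)*3² = -4 + (⅘)*9 = -4 + 36/5 = 16/5)
a(2 - 1*2, -2)*(24 - 11) = 16*(24 - 11)/5 = (16/5)*13 = 208/5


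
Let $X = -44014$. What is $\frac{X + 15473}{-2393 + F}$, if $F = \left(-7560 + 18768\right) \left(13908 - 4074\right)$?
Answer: $- \frac{28541}{110217079} \approx -0.00025895$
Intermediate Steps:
$F = 110219472$ ($F = 11208 \cdot 9834 = 110219472$)
$\frac{X + 15473}{-2393 + F} = \frac{-44014 + 15473}{-2393 + 110219472} = - \frac{28541}{110217079}$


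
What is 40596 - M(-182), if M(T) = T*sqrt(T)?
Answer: 40596 + 182*I*sqrt(182) ≈ 40596.0 + 2455.3*I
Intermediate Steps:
M(T) = T**(3/2)
40596 - M(-182) = 40596 - (-182)**(3/2) = 40596 - (-182)*I*sqrt(182) = 40596 + 182*I*sqrt(182)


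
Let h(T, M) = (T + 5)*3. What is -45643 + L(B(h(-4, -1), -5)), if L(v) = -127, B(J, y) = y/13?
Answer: -45770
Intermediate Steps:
h(T, M) = 15 + 3*T (h(T, M) = (5 + T)*3 = 15 + 3*T)
B(J, y) = y/13 (B(J, y) = y*(1/13) = y/13)
-45643 + L(B(h(-4, -1), -5)) = -45643 - 127 = -45770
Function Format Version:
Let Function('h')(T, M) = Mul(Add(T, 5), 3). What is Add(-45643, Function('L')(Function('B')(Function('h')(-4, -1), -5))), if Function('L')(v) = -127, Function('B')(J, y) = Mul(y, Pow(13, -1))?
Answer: -45770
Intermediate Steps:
Function('h')(T, M) = Add(15, Mul(3, T)) (Function('h')(T, M) = Mul(Add(5, T), 3) = Add(15, Mul(3, T)))
Function('B')(J, y) = Mul(Rational(1, 13), y) (Function('B')(J, y) = Mul(y, Rational(1, 13)) = Mul(Rational(1, 13), y))
Add(-45643, Function('L')(Function('B')(Function('h')(-4, -1), -5))) = Add(-45643, -127) = -45770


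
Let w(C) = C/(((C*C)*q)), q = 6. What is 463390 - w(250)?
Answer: 695084999/1500 ≈ 4.6339e+5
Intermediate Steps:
w(C) = 1/(6*C) (w(C) = C/(((C*C)*6)) = C/((C²*6)) = C/((6*C²)) = C*(1/(6*C²)) = 1/(6*C))
463390 - w(250) = 463390 - 1/(6*250) = 463390 - 1*1/1500 = 463390 - 1/1500 = 695084999/1500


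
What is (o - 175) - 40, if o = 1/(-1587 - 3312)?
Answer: -1053286/4899 ≈ -215.00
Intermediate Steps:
o = -1/4899 (o = 1/(-4899) = -1/4899 ≈ -0.00020412)
(o - 175) - 40 = (-1/4899 - 175) - 40 = -857326/4899 - 40 = -1053286/4899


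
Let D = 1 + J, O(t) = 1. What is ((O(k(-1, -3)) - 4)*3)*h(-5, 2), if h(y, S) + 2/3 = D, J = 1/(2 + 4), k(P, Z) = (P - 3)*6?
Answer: -9/2 ≈ -4.5000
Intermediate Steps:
k(P, Z) = -18 + 6*P (k(P, Z) = (-3 + P)*6 = -18 + 6*P)
J = ⅙ (J = 1/6 = ⅙ ≈ 0.16667)
D = 7/6 (D = 1 + ⅙ = 7/6 ≈ 1.1667)
h(y, S) = ½ (h(y, S) = -⅔ + 7/6 = ½)
((O(k(-1, -3)) - 4)*3)*h(-5, 2) = ((1 - 4)*3)*(½) = -3*3*(½) = -9*½ = -9/2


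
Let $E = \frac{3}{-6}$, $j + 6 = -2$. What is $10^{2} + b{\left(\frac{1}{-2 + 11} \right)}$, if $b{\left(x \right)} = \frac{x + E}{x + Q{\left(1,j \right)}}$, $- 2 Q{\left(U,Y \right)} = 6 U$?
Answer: $\frac{5207}{52} \approx 100.13$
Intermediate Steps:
$j = -8$ ($j = -6 - 2 = -8$)
$Q{\left(U,Y \right)} = - 3 U$ ($Q{\left(U,Y \right)} = - \frac{6 U}{2} = - 3 U$)
$E = - \frac{1}{2}$ ($E = 3 \left(- \frac{1}{6}\right) = - \frac{1}{2} \approx -0.5$)
$b{\left(x \right)} = \frac{- \frac{1}{2} + x}{-3 + x}$ ($b{\left(x \right)} = \frac{x - \frac{1}{2}}{x - 3} = \frac{- \frac{1}{2} + x}{x - 3} = \frac{- \frac{1}{2} + x}{-3 + x}$)
$10^{2} + b{\left(\frac{1}{-2 + 11} \right)} = 10^{2} + \frac{- \frac{1}{2} + \frac{1}{-2 + 11}}{-3 + \frac{1}{-2 + 11}} = 100 + \frac{- \frac{1}{2} + \frac{1}{9}}{-3 + \frac{1}{9}} = 100 + \frac{1}{- \frac{26}{9}} \left(- \frac{7}{18}\right) = 100 - - \frac{7}{52} = 100 + \frac{7}{52} = \frac{5207}{52}$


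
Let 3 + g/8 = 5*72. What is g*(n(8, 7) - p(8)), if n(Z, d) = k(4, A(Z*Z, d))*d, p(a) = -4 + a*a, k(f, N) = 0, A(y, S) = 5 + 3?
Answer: -171360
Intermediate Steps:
A(y, S) = 8
p(a) = -4 + a**2
n(Z, d) = 0 (n(Z, d) = 0*d = 0)
g = 2856 (g = -24 + 8*(5*72) = -24 + 8*360 = -24 + 2880 = 2856)
g*(n(8, 7) - p(8)) = 2856*(0 - (-4 + 8**2)) = 2856*(0 - (-4 + 64)) = 2856*(0 - 1*60) = 2856*(0 - 60) = 2856*(-60) = -171360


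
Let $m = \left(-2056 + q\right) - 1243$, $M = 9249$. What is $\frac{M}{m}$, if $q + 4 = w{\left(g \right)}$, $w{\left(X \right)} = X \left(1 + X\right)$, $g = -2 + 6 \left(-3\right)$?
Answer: $- \frac{9249}{2923} \approx -3.1642$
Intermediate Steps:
$g = -20$ ($g = -2 - 18 = -20$)
$q = 376$ ($q = -4 - 20 \left(1 - 20\right) = -4 - -380 = -4 + 380 = 376$)
$m = -2923$ ($m = \left(-2056 + 376\right) - 1243 = -1680 - 1243 = -2923$)
$\frac{M}{m} = \frac{9249}{-2923} = 9249 \left(- \frac{1}{2923}\right) = - \frac{9249}{2923}$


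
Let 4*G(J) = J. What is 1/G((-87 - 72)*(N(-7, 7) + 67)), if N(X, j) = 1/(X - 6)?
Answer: -26/69165 ≈ -0.00037591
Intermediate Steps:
N(X, j) = 1/(-6 + X)
G(J) = J/4
1/G((-87 - 72)*(N(-7, 7) + 67)) = 1/(((-87 - 72)*(1/(-6 - 7) + 67))/4) = 1/((-159*(1/(-13) + 67))/4) = 1/((-159*(-1/13 + 67))/4) = 1/((-159*870/13)/4) = 1/((¼)*(-138330/13)) = 1/(-69165/26) = -26/69165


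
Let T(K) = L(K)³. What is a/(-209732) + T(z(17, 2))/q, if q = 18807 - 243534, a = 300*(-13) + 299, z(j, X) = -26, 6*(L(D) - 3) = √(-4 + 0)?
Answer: 803788895/47132443164 - 242*I/6067629 ≈ 0.017054 - 3.9884e-5*I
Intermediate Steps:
L(D) = 3 + I/3 (L(D) = 3 + √(-4 + 0)/6 = 3 + √(-4)/6 = 3 + (2*I)/6 = 3 + I/3)
T(K) = (3 + I/3)³
a = -3601 (a = -3900 + 299 = -3601)
q = -224727
a/(-209732) + T(z(17, 2))/q = -3601/(-209732) + ((9 + I)³/27)/(-224727) = -3601*(-1/209732) + ((9 + I)³/27)*(-1/224727) = 3601/209732 - (9 + I)³/6067629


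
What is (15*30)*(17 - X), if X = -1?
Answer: 8100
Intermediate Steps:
(15*30)*(17 - X) = (15*30)*(17 - 1*(-1)) = 450*(17 + 1) = 450*18 = 8100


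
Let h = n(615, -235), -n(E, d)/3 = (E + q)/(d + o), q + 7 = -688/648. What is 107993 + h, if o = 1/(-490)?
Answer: 335782641841/3109077 ≈ 1.0800e+5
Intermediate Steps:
o = -1/490 ≈ -0.0020408
q = -653/81 (q = -7 - 688/648 = -7 - 688*1/648 = -7 - 86/81 = -653/81 ≈ -8.0617)
n(E, d) = -3*(-653/81 + E)/(-1/490 + d) (n(E, d) = -3*(E - 653/81)/(d - 1/490) = -3*(-653/81 + E)/(-1/490 + d))
h = 24089380/3109077 (h = 490*(653 - 81*615)/(27*(-1 + 490*(-235))) = 490*(653 - 49815)/(27*(-1 - 115150)) = (490/27)*(-49162)/(-115151) = (490/27)*(-1/115151)*(-49162) = 24089380/3109077 ≈ 7.7481)
107993 + h = 107993 + 24089380/3109077 = 335782641841/3109077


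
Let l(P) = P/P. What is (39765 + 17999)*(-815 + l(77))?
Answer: -47019896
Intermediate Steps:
l(P) = 1
(39765 + 17999)*(-815 + l(77)) = (39765 + 17999)*(-815 + 1) = 57764*(-814) = -47019896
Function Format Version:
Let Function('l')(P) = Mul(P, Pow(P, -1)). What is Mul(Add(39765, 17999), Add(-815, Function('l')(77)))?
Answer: -47019896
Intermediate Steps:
Function('l')(P) = 1
Mul(Add(39765, 17999), Add(-815, Function('l')(77))) = Mul(Add(39765, 17999), Add(-815, 1)) = Mul(57764, -814) = -47019896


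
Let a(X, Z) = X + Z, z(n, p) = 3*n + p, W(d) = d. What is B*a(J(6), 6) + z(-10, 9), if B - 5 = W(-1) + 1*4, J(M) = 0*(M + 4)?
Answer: 27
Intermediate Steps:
z(n, p) = p + 3*n
J(M) = 0 (J(M) = 0*(4 + M) = 0)
B = 8 (B = 5 + (-1 + 1*4) = 5 + (-1 + 4) = 5 + 3 = 8)
B*a(J(6), 6) + z(-10, 9) = 8*(0 + 6) + (9 + 3*(-10)) = 8*6 + (9 - 30) = 48 - 21 = 27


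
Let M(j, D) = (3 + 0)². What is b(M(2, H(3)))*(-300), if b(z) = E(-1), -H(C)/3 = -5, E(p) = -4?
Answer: 1200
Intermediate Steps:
H(C) = 15 (H(C) = -3*(-5) = 15)
M(j, D) = 9 (M(j, D) = 3² = 9)
b(z) = -4
b(M(2, H(3)))*(-300) = -4*(-300) = 1200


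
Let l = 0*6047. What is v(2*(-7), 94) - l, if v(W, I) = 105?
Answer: 105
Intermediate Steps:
l = 0
v(2*(-7), 94) - l = 105 - 1*0 = 105 + 0 = 105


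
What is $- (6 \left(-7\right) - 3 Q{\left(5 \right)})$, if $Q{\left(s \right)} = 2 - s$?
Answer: $33$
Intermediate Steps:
$- (6 \left(-7\right) - 3 Q{\left(5 \right)}) = - (6 \left(-7\right) - 3 \left(2 - 5\right)) = - (-42 - 3 \left(2 - 5\right)) = - (-42 - -9) = - (-42 + 9) = \left(-1\right) \left(-33\right) = 33$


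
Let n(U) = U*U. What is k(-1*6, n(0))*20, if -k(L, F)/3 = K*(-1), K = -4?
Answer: -240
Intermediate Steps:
n(U) = U**2
k(L, F) = -12 (k(L, F) = -(-12)*(-1) = -3*4 = -12)
k(-1*6, n(0))*20 = -12*20 = -240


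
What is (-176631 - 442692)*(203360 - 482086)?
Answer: 172621422498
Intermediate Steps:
(-176631 - 442692)*(203360 - 482086) = -619323*(-278726) = 172621422498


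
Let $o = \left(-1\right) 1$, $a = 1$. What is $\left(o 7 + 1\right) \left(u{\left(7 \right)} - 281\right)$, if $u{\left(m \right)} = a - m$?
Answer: $1722$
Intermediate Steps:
$u{\left(m \right)} = 1 - m$
$o = -1$
$\left(o 7 + 1\right) \left(u{\left(7 \right)} - 281\right) = \left(\left(-1\right) 7 + 1\right) \left(\left(1 - 7\right) - 281\right) = \left(-7 + 1\right) \left(\left(1 - 7\right) - 281\right) = - 6 \left(-6 - 281\right) = \left(-6\right) \left(-287\right) = 1722$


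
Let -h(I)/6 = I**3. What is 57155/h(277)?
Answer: -57155/127523598 ≈ -0.00044819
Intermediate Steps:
h(I) = -6*I**3
57155/h(277) = 57155/((-6*277**3)) = 57155/((-6*21253933)) = 57155/(-127523598) = 57155*(-1/127523598) = -57155/127523598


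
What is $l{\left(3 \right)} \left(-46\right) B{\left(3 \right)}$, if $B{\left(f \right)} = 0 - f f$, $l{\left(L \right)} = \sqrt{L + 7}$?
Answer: $414 \sqrt{10} \approx 1309.2$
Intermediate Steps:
$l{\left(L \right)} = \sqrt{7 + L}$
$B{\left(f \right)} = - f^{2}$ ($B{\left(f \right)} = 0 - f^{2} = - f^{2}$)
$l{\left(3 \right)} \left(-46\right) B{\left(3 \right)} = \sqrt{7 + 3} \left(-46\right) \left(- 3^{2}\right) = \sqrt{10} \left(-46\right) \left(\left(-1\right) 9\right) = - 46 \sqrt{10} \left(-9\right) = 414 \sqrt{10}$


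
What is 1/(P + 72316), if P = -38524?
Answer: 1/33792 ≈ 2.9593e-5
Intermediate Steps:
1/(P + 72316) = 1/(-38524 + 72316) = 1/33792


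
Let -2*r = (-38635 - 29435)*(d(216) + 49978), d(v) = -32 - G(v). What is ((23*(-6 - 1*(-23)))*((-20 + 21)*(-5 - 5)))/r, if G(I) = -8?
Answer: -391/170018439 ≈ -2.2998e-6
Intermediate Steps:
d(v) = -24 (d(v) = -32 - 1*(-8) = -32 + 8 = -24)
r = 1700184390 (r = -(-38635 - 29435)*(-24 + 49978)/2 = -(-34035)*49954 = -1/2*(-3400368780) = 1700184390)
((23*(-6 - 1*(-23)))*((-20 + 21)*(-5 - 5)))/r = ((23*(-6 - 1*(-23)))*((-20 + 21)*(-5 - 5)))/1700184390 = ((23*(-6 + 23))*(1*(-10)))*(1/1700184390) = ((23*17)*(-10))*(1/1700184390) = (391*(-10))*(1/1700184390) = -3910*1/1700184390 = -391/170018439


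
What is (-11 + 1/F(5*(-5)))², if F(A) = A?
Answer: 76176/625 ≈ 121.88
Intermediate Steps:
(-11 + 1/F(5*(-5)))² = (-11 + 1/(5*(-5)))² = (-11 + 1/(-25))² = (-11 - 1/25)² = (-276/25)² = 76176/625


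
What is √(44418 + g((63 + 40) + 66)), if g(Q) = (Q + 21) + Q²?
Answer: √73169 ≈ 270.50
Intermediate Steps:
g(Q) = 21 + Q + Q² (g(Q) = (21 + Q) + Q² = 21 + Q + Q²)
√(44418 + g((63 + 40) + 66)) = √(44418 + (21 + ((63 + 40) + 66) + ((63 + 40) + 66)²)) = √(44418 + (21 + (103 + 66) + (103 + 66)²)) = √(44418 + (21 + 169 + 169²)) = √(44418 + (21 + 169 + 28561)) = √(44418 + 28751) = √73169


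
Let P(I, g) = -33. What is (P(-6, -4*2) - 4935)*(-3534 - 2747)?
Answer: 31204008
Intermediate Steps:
(P(-6, -4*2) - 4935)*(-3534 - 2747) = (-33 - 4935)*(-3534 - 2747) = -4968*(-6281) = 31204008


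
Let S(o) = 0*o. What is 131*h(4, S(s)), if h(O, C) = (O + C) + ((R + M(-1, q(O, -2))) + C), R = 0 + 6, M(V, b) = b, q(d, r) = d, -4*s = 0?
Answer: 1834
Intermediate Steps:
s = 0 (s = -¼*0 = 0)
R = 6
S(o) = 0
h(O, C) = 6 + 2*C + 2*O (h(O, C) = (O + C) + ((6 + O) + C) = (C + O) + (6 + C + O) = 6 + 2*C + 2*O)
131*h(4, S(s)) = 131*(6 + 2*0 + 2*4) = 131*(6 + 0 + 8) = 131*14 = 1834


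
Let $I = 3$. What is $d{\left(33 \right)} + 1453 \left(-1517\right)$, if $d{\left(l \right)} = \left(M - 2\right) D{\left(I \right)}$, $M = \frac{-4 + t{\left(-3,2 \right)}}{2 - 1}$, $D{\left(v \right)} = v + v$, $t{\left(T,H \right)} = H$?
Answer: $-2204225$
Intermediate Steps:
$D{\left(v \right)} = 2 v$
$M = -2$ ($M = \frac{-4 + 2}{2 - 1} = - \frac{2}{1} = \left(-2\right) 1 = -2$)
$d{\left(l \right)} = -24$ ($d{\left(l \right)} = \left(-2 - 2\right) 2 \cdot 3 = \left(-4\right) 6 = -24$)
$d{\left(33 \right)} + 1453 \left(-1517\right) = -24 + 1453 \left(-1517\right) = -24 - 2204201 = -2204225$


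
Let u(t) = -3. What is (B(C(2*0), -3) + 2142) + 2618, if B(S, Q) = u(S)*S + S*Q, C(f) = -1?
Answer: 4766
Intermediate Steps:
B(S, Q) = -3*S + Q*S (B(S, Q) = -3*S + S*Q = -3*S + Q*S)
(B(C(2*0), -3) + 2142) + 2618 = (-(-3 - 3) + 2142) + 2618 = (-1*(-6) + 2142) + 2618 = (6 + 2142) + 2618 = 2148 + 2618 = 4766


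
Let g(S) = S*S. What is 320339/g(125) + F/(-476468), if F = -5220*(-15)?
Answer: 37851961288/1861203125 ≈ 20.337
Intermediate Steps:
g(S) = S²
F = 78300
320339/g(125) + F/(-476468) = 320339/(125²) + 78300/(-476468) = 320339/15625 + 78300*(-1/476468) = 320339*(1/15625) - 19575/119117 = 320339/15625 - 19575/119117 = 37851961288/1861203125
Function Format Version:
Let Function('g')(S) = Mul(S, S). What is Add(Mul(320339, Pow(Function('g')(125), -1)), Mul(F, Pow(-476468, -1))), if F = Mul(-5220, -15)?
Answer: Rational(37851961288, 1861203125) ≈ 20.337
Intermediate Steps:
Function('g')(S) = Pow(S, 2)
F = 78300
Add(Mul(320339, Pow(Function('g')(125), -1)), Mul(F, Pow(-476468, -1))) = Add(Mul(320339, Pow(Pow(125, 2), -1)), Mul(78300, Pow(-476468, -1))) = Add(Mul(320339, Pow(15625, -1)), Mul(78300, Rational(-1, 476468))) = Add(Mul(320339, Rational(1, 15625)), Rational(-19575, 119117)) = Add(Rational(320339, 15625), Rational(-19575, 119117)) = Rational(37851961288, 1861203125)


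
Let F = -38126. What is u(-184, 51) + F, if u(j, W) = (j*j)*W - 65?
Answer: 1688465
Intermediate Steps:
u(j, W) = -65 + W*j² (u(j, W) = j²*W - 65 = W*j² - 65 = -65 + W*j²)
u(-184, 51) + F = (-65 + 51*(-184)²) - 38126 = (-65 + 51*33856) - 38126 = (-65 + 1726656) - 38126 = 1726591 - 38126 = 1688465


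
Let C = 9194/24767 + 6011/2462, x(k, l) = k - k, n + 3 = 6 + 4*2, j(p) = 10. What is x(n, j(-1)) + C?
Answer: 171510065/60976354 ≈ 2.8127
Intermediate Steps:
n = 11 (n = -3 + (6 + 4*2) = -3 + (6 + 8) = -3 + 14 = 11)
x(k, l) = 0
C = 171510065/60976354 (C = 9194*(1/24767) + 6011*(1/2462) = 9194/24767 + 6011/2462 = 171510065/60976354 ≈ 2.8127)
x(n, j(-1)) + C = 0 + 171510065/60976354 = 171510065/60976354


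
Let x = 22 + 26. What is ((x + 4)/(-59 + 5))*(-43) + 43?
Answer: 2279/27 ≈ 84.407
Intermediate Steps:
x = 48
((x + 4)/(-59 + 5))*(-43) + 43 = ((48 + 4)/(-59 + 5))*(-43) + 43 = (52/(-54))*(-43) + 43 = (52*(-1/54))*(-43) + 43 = -26/27*(-43) + 43 = 1118/27 + 43 = 2279/27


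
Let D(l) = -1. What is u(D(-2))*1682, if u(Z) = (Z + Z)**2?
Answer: 6728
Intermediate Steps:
u(Z) = 4*Z**2 (u(Z) = (2*Z)**2 = 4*Z**2)
u(D(-2))*1682 = (4*(-1)**2)*1682 = (4*1)*1682 = 4*1682 = 6728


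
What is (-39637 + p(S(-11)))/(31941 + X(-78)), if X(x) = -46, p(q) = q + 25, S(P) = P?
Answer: -39623/31895 ≈ -1.2423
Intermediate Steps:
p(q) = 25 + q
(-39637 + p(S(-11)))/(31941 + X(-78)) = (-39637 + (25 - 11))/(31941 - 46) = (-39637 + 14)/31895 = -39623*1/31895 = -39623/31895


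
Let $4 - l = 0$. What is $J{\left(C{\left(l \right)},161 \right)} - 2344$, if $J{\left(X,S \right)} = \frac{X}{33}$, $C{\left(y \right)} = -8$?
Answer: $- \frac{77360}{33} \approx -2344.2$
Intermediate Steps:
$l = 4$ ($l = 4 - 0 = 4 + 0 = 4$)
$J{\left(X,S \right)} = \frac{X}{33}$ ($J{\left(X,S \right)} = X \frac{1}{33} = \frac{X}{33}$)
$J{\left(C{\left(l \right)},161 \right)} - 2344 = \frac{1}{33} \left(-8\right) - 2344 = - \frac{8}{33} - 2344 = - \frac{77360}{33}$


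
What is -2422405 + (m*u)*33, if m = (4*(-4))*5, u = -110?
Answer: -2132005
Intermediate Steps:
m = -80 (m = -16*5 = -80)
-2422405 + (m*u)*33 = -2422405 - 80*(-110)*33 = -2422405 + 8800*33 = -2422405 + 290400 = -2132005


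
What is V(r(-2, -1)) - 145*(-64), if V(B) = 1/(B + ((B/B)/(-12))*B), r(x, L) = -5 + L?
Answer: 102078/11 ≈ 9279.8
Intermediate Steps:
V(B) = 12/(11*B) (V(B) = 1/(B + (1*(-1/12))*B) = 1/(B - B/12) = 1/(11*B/12) = 12/(11*B))
V(r(-2, -1)) - 145*(-64) = 12/(11*(-5 - 1)) - 145*(-64) = (12/11)/(-6) + 9280 = (12/11)*(-⅙) + 9280 = -2/11 + 9280 = 102078/11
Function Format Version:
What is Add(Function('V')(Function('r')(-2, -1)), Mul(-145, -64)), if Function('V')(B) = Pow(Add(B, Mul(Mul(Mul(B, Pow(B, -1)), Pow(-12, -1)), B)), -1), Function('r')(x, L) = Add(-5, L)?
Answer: Rational(102078, 11) ≈ 9279.8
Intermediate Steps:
Function('V')(B) = Mul(Rational(12, 11), Pow(B, -1)) (Function('V')(B) = Pow(Add(B, Mul(Mul(1, Rational(-1, 12)), B)), -1) = Pow(Add(B, Mul(Rational(-1, 12), B)), -1) = Pow(Mul(Rational(11, 12), B), -1) = Mul(Rational(12, 11), Pow(B, -1)))
Add(Function('V')(Function('r')(-2, -1)), Mul(-145, -64)) = Add(Mul(Rational(12, 11), Pow(Add(-5, -1), -1)), Mul(-145, -64)) = Add(Mul(Rational(12, 11), Pow(-6, -1)), 9280) = Add(Mul(Rational(12, 11), Rational(-1, 6)), 9280) = Add(Rational(-2, 11), 9280) = Rational(102078, 11)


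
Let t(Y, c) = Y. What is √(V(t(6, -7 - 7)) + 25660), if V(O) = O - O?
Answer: 2*√6415 ≈ 160.19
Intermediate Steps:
V(O) = 0
√(V(t(6, -7 - 7)) + 25660) = √(0 + 25660) = √25660 = 2*√6415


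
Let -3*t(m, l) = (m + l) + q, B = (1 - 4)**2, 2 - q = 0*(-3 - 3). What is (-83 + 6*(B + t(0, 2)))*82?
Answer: -3034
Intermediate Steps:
q = 2 (q = 2 - 0*(-3 - 3) = 2 - 0*(-6) = 2 - 1*0 = 2 + 0 = 2)
B = 9 (B = (-3)**2 = 9)
t(m, l) = -2/3 - l/3 - m/3 (t(m, l) = -((m + l) + 2)/3 = -((l + m) + 2)/3 = -(2 + l + m)/3 = -2/3 - l/3 - m/3)
(-83 + 6*(B + t(0, 2)))*82 = (-83 + 6*(9 + (-2/3 - 1/3*2 - 1/3*0)))*82 = (-83 + 6*(9 + (-2/3 - 2/3 + 0)))*82 = (-83 + 6*(9 - 4/3))*82 = (-83 + 6*(23/3))*82 = (-83 + 46)*82 = -37*82 = -3034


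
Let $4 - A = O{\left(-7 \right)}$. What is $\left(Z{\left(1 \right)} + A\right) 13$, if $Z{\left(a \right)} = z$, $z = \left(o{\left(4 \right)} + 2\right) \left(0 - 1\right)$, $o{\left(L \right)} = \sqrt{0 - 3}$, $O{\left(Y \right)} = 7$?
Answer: $-65 - 13 i \sqrt{3} \approx -65.0 - 22.517 i$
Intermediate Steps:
$A = -3$ ($A = 4 - 7 = -3$)
$o{\left(L \right)} = i \sqrt{3}$ ($o{\left(L \right)} = \sqrt{-3} = i \sqrt{3}$)
$z = -2 - i \sqrt{3}$ ($z = \left(i \sqrt{3} + 2\right) \left(0 - 1\right) = \left(2 + i \sqrt{3}\right) \left(-1\right) = -2 - i \sqrt{3} \approx -2.0 - 1.732 i$)
$Z{\left(a \right)} = -2 - i \sqrt{3}$
$\left(Z{\left(1 \right)} + A\right) 13 = \left(\left(-2 - i \sqrt{3}\right) - 3\right) 13 = \left(-5 - i \sqrt{3}\right) 13 = -65 - 13 i \sqrt{3}$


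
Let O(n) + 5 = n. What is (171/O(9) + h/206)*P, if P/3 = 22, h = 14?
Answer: 582153/206 ≈ 2826.0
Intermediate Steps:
O(n) = -5 + n
P = 66 (P = 3*22 = 66)
(171/O(9) + h/206)*P = (171/(-5 + 9) + 14/206)*66 = (171/4 + 14*(1/206))*66 = (171*(1/4) + 7/103)*66 = (171/4 + 7/103)*66 = (17641/412)*66 = 582153/206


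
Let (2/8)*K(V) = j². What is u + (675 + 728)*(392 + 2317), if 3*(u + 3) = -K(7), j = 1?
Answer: 11402168/3 ≈ 3.8007e+6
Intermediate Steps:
K(V) = 4 (K(V) = 4*1² = 4*1 = 4)
u = -13/3 (u = -3 + (-1*4)/3 = -3 + (⅓)*(-4) = -3 - 4/3 = -13/3 ≈ -4.3333)
u + (675 + 728)*(392 + 2317) = -13/3 + (675 + 728)*(392 + 2317) = -13/3 + 1403*2709 = -13/3 + 3800727 = 11402168/3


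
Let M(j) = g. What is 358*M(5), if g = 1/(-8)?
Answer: -179/4 ≈ -44.750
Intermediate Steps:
g = -⅛ ≈ -0.12500
M(j) = -⅛
358*M(5) = 358*(-⅛) = -179/4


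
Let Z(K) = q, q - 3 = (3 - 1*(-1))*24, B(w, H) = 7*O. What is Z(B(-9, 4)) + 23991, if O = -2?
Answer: 24090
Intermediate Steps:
B(w, H) = -14 (B(w, H) = 7*(-2) = -14)
q = 99 (q = 3 + (3 - 1*(-1))*24 = 3 + (3 + 1)*24 = 3 + 4*24 = 3 + 96 = 99)
Z(K) = 99
Z(B(-9, 4)) + 23991 = 99 + 23991 = 24090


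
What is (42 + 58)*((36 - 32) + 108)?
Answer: 11200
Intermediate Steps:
(42 + 58)*((36 - 32) + 108) = 100*(4 + 108) = 100*112 = 11200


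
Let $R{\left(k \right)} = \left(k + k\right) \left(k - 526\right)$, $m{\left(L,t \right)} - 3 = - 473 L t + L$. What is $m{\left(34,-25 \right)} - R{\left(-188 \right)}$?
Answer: $133623$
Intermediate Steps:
$m{\left(L,t \right)} = 3 + L - 473 L t$ ($m{\left(L,t \right)} = 3 + \left(- 473 L t + L\right) = 3 - \left(- L + 473 L t\right) = 3 + L - 473 L t$)
$R{\left(k \right)} = 2 k \left(-526 + k\right)$
$m{\left(34,-25 \right)} - R{\left(-188 \right)} = \left(3 + 34 - 16082 \left(-25\right)\right) - 2 \left(-188\right) \left(-526 - 188\right) = \left(3 + 34 + 402050\right) - 2 \left(-188\right) \left(-714\right) = 402087 - 268464 = 133623$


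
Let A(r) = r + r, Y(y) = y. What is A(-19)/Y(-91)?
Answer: 38/91 ≈ 0.41758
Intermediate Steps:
A(r) = 2*r
A(-19)/Y(-91) = (2*(-19))/(-91) = -38*(-1/91) = 38/91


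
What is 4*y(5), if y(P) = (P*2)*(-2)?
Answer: -80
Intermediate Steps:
y(P) = -4*P (y(P) = (2*P)*(-2) = -4*P)
4*y(5) = 4*(-4*5) = 4*(-20) = -80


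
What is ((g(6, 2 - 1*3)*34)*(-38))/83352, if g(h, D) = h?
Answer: -323/3473 ≈ -0.093003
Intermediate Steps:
((g(6, 2 - 1*3)*34)*(-38))/83352 = ((6*34)*(-38))/83352 = (204*(-38))*(1/83352) = -7752*1/83352 = -323/3473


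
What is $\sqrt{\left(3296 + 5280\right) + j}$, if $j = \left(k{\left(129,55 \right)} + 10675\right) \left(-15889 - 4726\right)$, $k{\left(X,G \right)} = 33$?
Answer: $6 i \sqrt{6131579} \approx 14857.0 i$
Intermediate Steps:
$j = -220745420$ ($j = \left(33 + 10675\right) \left(-15889 - 4726\right) = 10708 \left(-20615\right) = -220745420$)
$\sqrt{\left(3296 + 5280\right) + j} = \sqrt{\left(3296 + 5280\right) - 220745420} = \sqrt{8576 - 220745420} = \sqrt{-220736844} = 6 i \sqrt{6131579}$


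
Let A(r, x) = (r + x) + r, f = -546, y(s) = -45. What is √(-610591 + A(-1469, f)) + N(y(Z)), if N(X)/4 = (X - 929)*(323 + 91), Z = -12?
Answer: -1612944 + 55*I*√203 ≈ -1.6129e+6 + 783.63*I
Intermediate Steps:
N(X) = -1538424 + 1656*X (N(X) = 4*((X - 929)*(323 + 91)) = 4*((-929 + X)*414) = 4*(-384606 + 414*X) = -1538424 + 1656*X)
A(r, x) = x + 2*r
√(-610591 + A(-1469, f)) + N(y(Z)) = √(-610591 + (-546 + 2*(-1469))) + (-1538424 + 1656*(-45)) = √(-610591 + (-546 - 2938)) + (-1538424 - 74520) = √(-610591 - 3484) - 1612944 = √(-614075) - 1612944 = 55*I*√203 - 1612944 = -1612944 + 55*I*√203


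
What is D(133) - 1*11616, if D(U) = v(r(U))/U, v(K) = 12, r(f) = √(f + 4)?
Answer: -1544916/133 ≈ -11616.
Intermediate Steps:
r(f) = √(4 + f)
D(U) = 12/U
D(133) - 1*11616 = 12/133 - 1*11616 = 12*(1/133) - 11616 = 12/133 - 11616 = -1544916/133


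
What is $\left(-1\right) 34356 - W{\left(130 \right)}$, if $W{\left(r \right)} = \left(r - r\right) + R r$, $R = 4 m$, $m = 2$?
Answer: $-35396$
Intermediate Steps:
$R = 8$ ($R = 4 \cdot 2 = 8$)
$W{\left(r \right)} = 8 r$ ($W{\left(r \right)} = \left(r - r\right) + 8 r = 0 + 8 r = 8 r$)
$\left(-1\right) 34356 - W{\left(130 \right)} = \left(-1\right) 34356 - 8 \cdot 130 = -34356 - 1040 = -35396$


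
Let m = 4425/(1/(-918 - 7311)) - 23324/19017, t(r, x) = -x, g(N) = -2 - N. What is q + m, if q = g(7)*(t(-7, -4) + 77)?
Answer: -692486088242/19017 ≈ -3.6414e+7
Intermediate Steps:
m = -692472224849/19017 (m = 4425/(1/(-8229)) - 23324*1/19017 = 4425/(-1/8229) - 23324/19017 = 4425*(-8229) - 23324/19017 = -36413325 - 23324/19017 = -692472224849/19017 ≈ -3.6413e+7)
q = -729 (q = (-2 - 1*7)*(-1*(-4) + 77) = (-2 - 7)*(4 + 77) = -9*81 = -729)
q + m = -729 - 692472224849/19017 = -692486088242/19017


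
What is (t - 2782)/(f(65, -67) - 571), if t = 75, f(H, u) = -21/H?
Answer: 175955/37136 ≈ 4.7381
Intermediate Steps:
(t - 2782)/(f(65, -67) - 571) = (75 - 2782)/(-21/65 - 571) = -2707/(-21*1/65 - 571) = -2707/(-21/65 - 571) = -2707/(-37136/65) = -2707*(-65/37136) = 175955/37136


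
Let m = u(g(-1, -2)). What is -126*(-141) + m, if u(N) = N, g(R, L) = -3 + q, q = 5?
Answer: 17768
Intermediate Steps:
g(R, L) = 2 (g(R, L) = -3 + 5 = 2)
m = 2
-126*(-141) + m = -126*(-141) + 2 = 17766 + 2 = 17768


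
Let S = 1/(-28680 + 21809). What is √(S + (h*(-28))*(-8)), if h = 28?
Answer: √296105133481/6871 ≈ 79.196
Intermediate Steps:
S = -1/6871 (S = 1/(-6871) = -1/6871 ≈ -0.00014554)
√(S + (h*(-28))*(-8)) = √(-1/6871 + (28*(-28))*(-8)) = √(-1/6871 - 784*(-8)) = √(-1/6871 + 6272) = √(43094911/6871) = √296105133481/6871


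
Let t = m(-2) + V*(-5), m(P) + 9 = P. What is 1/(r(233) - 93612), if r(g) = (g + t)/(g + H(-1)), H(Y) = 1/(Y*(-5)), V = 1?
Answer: -1166/109150507 ≈ -1.0683e-5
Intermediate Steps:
m(P) = -9 + P
H(Y) = -1/(5*Y) (H(Y) = 1/(-5*Y) = -1/(5*Y))
t = -16 (t = (-9 - 2) + 1*(-5) = -11 - 5 = -16)
r(g) = (-16 + g)/(⅕ + g) (r(g) = (g - 16)/(g - ⅕/(-1)) = (-16 + g)/(g - ⅕*(-1)) = (-16 + g)/(g + ⅕) = (-16 + g)/(⅕ + g))
1/(r(233) - 93612) = 1/(5*(-16 + 233)/(1 + 5*233) - 93612) = 1/(5*217/(1 + 1165) - 93612) = 1/(5*217/1166 - 93612) = 1/(5*(1/1166)*217 - 93612) = 1/(1085/1166 - 93612) = 1/(-109150507/1166) = -1166/109150507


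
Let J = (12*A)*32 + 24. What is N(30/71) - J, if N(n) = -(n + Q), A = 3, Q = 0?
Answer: -83526/71 ≈ -1176.4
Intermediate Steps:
N(n) = -n (N(n) = -(n + 0) = -n)
J = 1176 (J = (12*3)*32 + 24 = 36*32 + 24 = 1152 + 24 = 1176)
N(30/71) - J = -30/71 - 1*1176 = -30/71 - 1176 = -83526/71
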